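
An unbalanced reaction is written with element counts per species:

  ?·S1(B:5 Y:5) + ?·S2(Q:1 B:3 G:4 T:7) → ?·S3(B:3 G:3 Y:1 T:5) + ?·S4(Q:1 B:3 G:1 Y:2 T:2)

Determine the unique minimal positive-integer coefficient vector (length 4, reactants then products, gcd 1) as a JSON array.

Coefficients: [3, 5, 5, 5]

Q: 3·0+5·1 = 5 | 5·0+5·1 = 5
B: 3·5+5·3 = 30 | 5·3+5·3 = 30
G: 3·0+5·4 = 20 | 5·3+5·1 = 20
Y: 3·5+5·0 = 15 | 5·1+5·2 = 15
T: 3·0+5·7 = 35 | 5·5+5·2 = 35
gcd(3,5,5,5) = 1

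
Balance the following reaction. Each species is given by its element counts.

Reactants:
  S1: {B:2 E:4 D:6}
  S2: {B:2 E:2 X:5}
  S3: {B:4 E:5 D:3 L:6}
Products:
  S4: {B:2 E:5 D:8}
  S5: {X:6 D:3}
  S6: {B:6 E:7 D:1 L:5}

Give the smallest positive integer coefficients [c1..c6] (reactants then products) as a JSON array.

B: 5·2+6·2+5·4 = 42 | 3·2+5·0+6·6 = 42
E: 5·4+6·2+5·5 = 57 | 3·5+5·0+6·7 = 57
X: 5·0+6·5+5·0 = 30 | 3·0+5·6+6·0 = 30
D: 5·6+6·0+5·3 = 45 | 3·8+5·3+6·1 = 45
L: 5·0+6·0+5·6 = 30 | 3·0+5·0+6·5 = 30
gcd(5,6,5,3,5,6) = 1

Coefficients: [5, 6, 5, 3, 5, 6]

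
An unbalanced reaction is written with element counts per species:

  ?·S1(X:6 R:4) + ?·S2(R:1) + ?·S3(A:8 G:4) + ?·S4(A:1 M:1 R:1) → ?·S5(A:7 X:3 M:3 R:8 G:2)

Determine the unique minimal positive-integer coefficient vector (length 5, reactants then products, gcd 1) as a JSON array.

Coefficients: [1, 6, 1, 6, 2]

A: 1·0+6·0+1·8+6·1 = 14 | 2·7 = 14
X: 1·6+6·0+1·0+6·0 = 6 | 2·3 = 6
M: 1·0+6·0+1·0+6·1 = 6 | 2·3 = 6
R: 1·4+6·1+1·0+6·1 = 16 | 2·8 = 16
G: 1·0+6·0+1·4+6·0 = 4 | 2·2 = 4
gcd(1,6,1,6,2) = 1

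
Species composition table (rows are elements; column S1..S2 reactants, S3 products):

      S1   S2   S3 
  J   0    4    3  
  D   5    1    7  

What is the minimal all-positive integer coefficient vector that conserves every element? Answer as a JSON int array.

J: 5·0+3·4 = 12 | 4·3 = 12
D: 5·5+3·1 = 28 | 4·7 = 28
gcd(5,3,4) = 1

Coefficients: [5, 3, 4]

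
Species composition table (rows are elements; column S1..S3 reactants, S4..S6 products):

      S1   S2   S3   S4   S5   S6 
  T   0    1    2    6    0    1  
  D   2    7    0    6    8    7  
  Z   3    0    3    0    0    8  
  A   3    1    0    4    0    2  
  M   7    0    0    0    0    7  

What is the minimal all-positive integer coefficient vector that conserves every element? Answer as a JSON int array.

Coefficients: [3, 5, 5, 2, 1, 3]

T: 3·0+5·1+5·2 = 15 | 2·6+1·0+3·1 = 15
D: 3·2+5·7+5·0 = 41 | 2·6+1·8+3·7 = 41
Z: 3·3+5·0+5·3 = 24 | 2·0+1·0+3·8 = 24
A: 3·3+5·1+5·0 = 14 | 2·4+1·0+3·2 = 14
M: 3·7+5·0+5·0 = 21 | 2·0+1·0+3·7 = 21
gcd(3,5,5,2,1,3) = 1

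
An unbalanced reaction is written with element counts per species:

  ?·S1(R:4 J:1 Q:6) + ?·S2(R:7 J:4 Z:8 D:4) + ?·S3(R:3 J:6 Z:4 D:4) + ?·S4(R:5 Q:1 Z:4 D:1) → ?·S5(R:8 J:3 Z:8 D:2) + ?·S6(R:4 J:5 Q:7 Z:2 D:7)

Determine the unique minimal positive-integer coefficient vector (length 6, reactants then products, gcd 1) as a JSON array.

R: 2·4+5·7+1·3+2·5 = 56 | 6·8+2·4 = 56
J: 2·1+5·4+1·6+2·0 = 28 | 6·3+2·5 = 28
Q: 2·6+5·0+1·0+2·1 = 14 | 6·0+2·7 = 14
Z: 2·0+5·8+1·4+2·4 = 52 | 6·8+2·2 = 52
D: 2·0+5·4+1·4+2·1 = 26 | 6·2+2·7 = 26
gcd(2,5,1,2,6,2) = 1

Coefficients: [2, 5, 1, 2, 6, 2]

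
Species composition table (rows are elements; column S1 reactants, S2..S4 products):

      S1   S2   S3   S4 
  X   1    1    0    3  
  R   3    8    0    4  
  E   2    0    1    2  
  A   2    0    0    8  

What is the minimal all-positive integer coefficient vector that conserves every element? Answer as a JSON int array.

X: 4·1 = 4 | 1·1+6·0+1·3 = 4
R: 4·3 = 12 | 1·8+6·0+1·4 = 12
E: 4·2 = 8 | 1·0+6·1+1·2 = 8
A: 4·2 = 8 | 1·0+6·0+1·8 = 8
gcd(4,1,6,1) = 1

Coefficients: [4, 1, 6, 1]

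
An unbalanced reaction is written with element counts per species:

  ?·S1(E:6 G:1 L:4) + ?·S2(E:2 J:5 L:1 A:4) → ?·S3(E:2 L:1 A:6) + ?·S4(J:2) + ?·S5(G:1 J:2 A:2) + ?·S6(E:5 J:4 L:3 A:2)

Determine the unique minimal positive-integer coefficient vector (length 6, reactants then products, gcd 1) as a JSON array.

Coefficients: [2, 6, 2, 5, 2, 4]

E: 2·6+6·2 = 24 | 2·2+5·0+2·0+4·5 = 24
G: 2·1+6·0 = 2 | 2·0+5·0+2·1+4·0 = 2
J: 2·0+6·5 = 30 | 2·0+5·2+2·2+4·4 = 30
L: 2·4+6·1 = 14 | 2·1+5·0+2·0+4·3 = 14
A: 2·0+6·4 = 24 | 2·6+5·0+2·2+4·2 = 24
gcd(2,6,2,5,2,4) = 1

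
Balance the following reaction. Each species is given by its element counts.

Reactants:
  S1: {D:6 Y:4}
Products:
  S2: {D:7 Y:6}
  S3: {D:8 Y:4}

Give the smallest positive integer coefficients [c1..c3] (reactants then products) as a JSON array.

Coefficients: [5, 2, 2]

D: 5·6 = 30 | 2·7+2·8 = 30
Y: 5·4 = 20 | 2·6+2·4 = 20
gcd(5,2,2) = 1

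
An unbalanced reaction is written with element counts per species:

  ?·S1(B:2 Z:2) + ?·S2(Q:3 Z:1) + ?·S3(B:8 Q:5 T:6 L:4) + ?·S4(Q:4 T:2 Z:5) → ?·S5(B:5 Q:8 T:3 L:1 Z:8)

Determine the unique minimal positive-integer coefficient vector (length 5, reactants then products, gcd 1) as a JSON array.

Coefficients: [6, 5, 1, 3, 4]

B: 6·2+5·0+1·8+3·0 = 20 | 4·5 = 20
Q: 6·0+5·3+1·5+3·4 = 32 | 4·8 = 32
T: 6·0+5·0+1·6+3·2 = 12 | 4·3 = 12
L: 6·0+5·0+1·4+3·0 = 4 | 4·1 = 4
Z: 6·2+5·1+1·0+3·5 = 32 | 4·8 = 32
gcd(6,5,1,3,4) = 1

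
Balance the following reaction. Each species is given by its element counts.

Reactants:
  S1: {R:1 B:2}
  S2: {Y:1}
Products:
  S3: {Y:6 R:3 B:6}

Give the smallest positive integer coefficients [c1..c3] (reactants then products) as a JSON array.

Y: 3·0+6·1 = 6 | 1·6 = 6
R: 3·1+6·0 = 3 | 1·3 = 3
B: 3·2+6·0 = 6 | 1·6 = 6
gcd(3,6,1) = 1

Coefficients: [3, 6, 1]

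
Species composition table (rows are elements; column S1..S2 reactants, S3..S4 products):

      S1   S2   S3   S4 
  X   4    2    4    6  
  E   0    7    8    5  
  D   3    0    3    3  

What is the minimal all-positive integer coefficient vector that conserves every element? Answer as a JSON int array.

Coefficients: [5, 4, 1, 4]

X: 5·4+4·2 = 28 | 1·4+4·6 = 28
E: 5·0+4·7 = 28 | 1·8+4·5 = 28
D: 5·3+4·0 = 15 | 1·3+4·3 = 15
gcd(5,4,1,4) = 1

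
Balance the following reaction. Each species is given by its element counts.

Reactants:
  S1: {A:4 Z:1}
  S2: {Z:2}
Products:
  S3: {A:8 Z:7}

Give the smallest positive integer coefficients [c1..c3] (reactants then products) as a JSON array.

A: 4·4+5·0 = 16 | 2·8 = 16
Z: 4·1+5·2 = 14 | 2·7 = 14
gcd(4,5,2) = 1

Coefficients: [4, 5, 2]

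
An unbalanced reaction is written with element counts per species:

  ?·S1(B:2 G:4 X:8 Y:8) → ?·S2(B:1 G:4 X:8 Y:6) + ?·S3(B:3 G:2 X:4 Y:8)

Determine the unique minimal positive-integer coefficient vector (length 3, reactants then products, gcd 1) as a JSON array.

Coefficients: [5, 4, 2]

B: 5·2 = 10 | 4·1+2·3 = 10
G: 5·4 = 20 | 4·4+2·2 = 20
X: 5·8 = 40 | 4·8+2·4 = 40
Y: 5·8 = 40 | 4·6+2·8 = 40
gcd(5,4,2) = 1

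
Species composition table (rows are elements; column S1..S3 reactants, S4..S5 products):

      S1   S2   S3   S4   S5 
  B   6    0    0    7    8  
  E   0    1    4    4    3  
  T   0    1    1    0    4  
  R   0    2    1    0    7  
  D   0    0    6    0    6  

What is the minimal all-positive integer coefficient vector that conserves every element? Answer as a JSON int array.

Coefficients: [5, 6, 2, 2, 2]

B: 5·6+6·0+2·0 = 30 | 2·7+2·8 = 30
E: 5·0+6·1+2·4 = 14 | 2·4+2·3 = 14
T: 5·0+6·1+2·1 = 8 | 2·0+2·4 = 8
R: 5·0+6·2+2·1 = 14 | 2·0+2·7 = 14
D: 5·0+6·0+2·6 = 12 | 2·0+2·6 = 12
gcd(5,6,2,2,2) = 1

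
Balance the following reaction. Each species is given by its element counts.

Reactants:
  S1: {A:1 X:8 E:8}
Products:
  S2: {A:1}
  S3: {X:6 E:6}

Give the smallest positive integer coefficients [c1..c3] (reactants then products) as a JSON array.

A: 3·1 = 3 | 3·1+4·0 = 3
X: 3·8 = 24 | 3·0+4·6 = 24
E: 3·8 = 24 | 3·0+4·6 = 24
gcd(3,3,4) = 1

Coefficients: [3, 3, 4]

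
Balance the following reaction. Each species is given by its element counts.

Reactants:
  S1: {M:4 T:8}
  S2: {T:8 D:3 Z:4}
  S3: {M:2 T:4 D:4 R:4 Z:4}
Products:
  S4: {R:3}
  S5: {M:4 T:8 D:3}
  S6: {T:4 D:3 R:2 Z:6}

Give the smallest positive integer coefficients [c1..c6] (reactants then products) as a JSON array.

M: 2·4+3·0+6·2 = 20 | 4·0+5·4+6·0 = 20
T: 2·8+3·8+6·4 = 64 | 4·0+5·8+6·4 = 64
D: 2·0+3·3+6·4 = 33 | 4·0+5·3+6·3 = 33
R: 2·0+3·0+6·4 = 24 | 4·3+5·0+6·2 = 24
Z: 2·0+3·4+6·4 = 36 | 4·0+5·0+6·6 = 36
gcd(2,3,6,4,5,6) = 1

Coefficients: [2, 3, 6, 4, 5, 6]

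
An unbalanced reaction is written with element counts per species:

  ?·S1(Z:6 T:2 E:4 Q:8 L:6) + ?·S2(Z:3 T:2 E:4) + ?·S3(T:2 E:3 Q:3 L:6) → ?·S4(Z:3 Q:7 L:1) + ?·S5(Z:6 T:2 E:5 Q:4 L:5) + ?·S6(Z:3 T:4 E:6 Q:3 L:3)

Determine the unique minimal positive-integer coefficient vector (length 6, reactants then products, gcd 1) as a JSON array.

Z: 5·6+5·3+1·0 = 45 | 2·3+5·6+3·3 = 45
T: 5·2+5·2+1·2 = 22 | 2·0+5·2+3·4 = 22
E: 5·4+5·4+1·3 = 43 | 2·0+5·5+3·6 = 43
Q: 5·8+5·0+1·3 = 43 | 2·7+5·4+3·3 = 43
L: 5·6+5·0+1·6 = 36 | 2·1+5·5+3·3 = 36
gcd(5,5,1,2,5,3) = 1

Coefficients: [5, 5, 1, 2, 5, 3]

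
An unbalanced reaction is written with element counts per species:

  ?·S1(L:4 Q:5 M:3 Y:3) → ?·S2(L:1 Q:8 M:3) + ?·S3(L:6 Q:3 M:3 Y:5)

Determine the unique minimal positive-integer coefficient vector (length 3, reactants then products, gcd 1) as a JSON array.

Coefficients: [5, 2, 3]

L: 5·4 = 20 | 2·1+3·6 = 20
Q: 5·5 = 25 | 2·8+3·3 = 25
M: 5·3 = 15 | 2·3+3·3 = 15
Y: 5·3 = 15 | 2·0+3·5 = 15
gcd(5,2,3) = 1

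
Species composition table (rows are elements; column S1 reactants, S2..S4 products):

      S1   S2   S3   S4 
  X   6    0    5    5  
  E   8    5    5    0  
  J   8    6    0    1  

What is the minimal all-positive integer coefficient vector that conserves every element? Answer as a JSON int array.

X: 5·6 = 30 | 6·0+2·5+4·5 = 30
E: 5·8 = 40 | 6·5+2·5+4·0 = 40
J: 5·8 = 40 | 6·6+2·0+4·1 = 40
gcd(5,6,2,4) = 1

Coefficients: [5, 6, 2, 4]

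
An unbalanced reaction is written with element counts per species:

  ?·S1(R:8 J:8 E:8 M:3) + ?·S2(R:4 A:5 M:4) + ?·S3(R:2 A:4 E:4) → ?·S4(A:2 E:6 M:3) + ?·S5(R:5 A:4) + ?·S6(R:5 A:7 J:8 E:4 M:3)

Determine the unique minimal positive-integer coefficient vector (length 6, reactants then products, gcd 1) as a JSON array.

R: 1·8+3·4+5·2 = 30 | 4·0+5·5+1·5 = 30
A: 1·0+3·5+5·4 = 35 | 4·2+5·4+1·7 = 35
J: 1·8+3·0+5·0 = 8 | 4·0+5·0+1·8 = 8
E: 1·8+3·0+5·4 = 28 | 4·6+5·0+1·4 = 28
M: 1·3+3·4+5·0 = 15 | 4·3+5·0+1·3 = 15
gcd(1,3,5,4,5,1) = 1

Coefficients: [1, 3, 5, 4, 5, 1]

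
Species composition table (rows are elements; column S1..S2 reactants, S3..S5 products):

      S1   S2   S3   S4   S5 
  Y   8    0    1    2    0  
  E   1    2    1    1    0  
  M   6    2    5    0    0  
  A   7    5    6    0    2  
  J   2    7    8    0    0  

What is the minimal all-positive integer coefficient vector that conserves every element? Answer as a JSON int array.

Coefficients: [2, 4, 4, 6, 5]

Y: 2·8+4·0 = 16 | 4·1+6·2+5·0 = 16
E: 2·1+4·2 = 10 | 4·1+6·1+5·0 = 10
M: 2·6+4·2 = 20 | 4·5+6·0+5·0 = 20
A: 2·7+4·5 = 34 | 4·6+6·0+5·2 = 34
J: 2·2+4·7 = 32 | 4·8+6·0+5·0 = 32
gcd(2,4,4,6,5) = 1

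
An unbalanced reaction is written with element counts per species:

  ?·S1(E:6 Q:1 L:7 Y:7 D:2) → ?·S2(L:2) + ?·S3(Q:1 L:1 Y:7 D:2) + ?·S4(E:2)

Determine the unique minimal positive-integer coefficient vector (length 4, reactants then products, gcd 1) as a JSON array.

Coefficients: [1, 3, 1, 3]

E: 1·6 = 6 | 3·0+1·0+3·2 = 6
Q: 1·1 = 1 | 3·0+1·1+3·0 = 1
L: 1·7 = 7 | 3·2+1·1+3·0 = 7
Y: 1·7 = 7 | 3·0+1·7+3·0 = 7
D: 1·2 = 2 | 3·0+1·2+3·0 = 2
gcd(1,3,1,3) = 1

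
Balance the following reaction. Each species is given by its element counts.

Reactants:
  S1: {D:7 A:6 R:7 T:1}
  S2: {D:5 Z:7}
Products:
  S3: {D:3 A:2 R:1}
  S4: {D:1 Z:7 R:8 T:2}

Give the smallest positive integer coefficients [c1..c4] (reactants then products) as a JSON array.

Coefficients: [2, 1, 6, 1]

D: 2·7+1·5 = 19 | 6·3+1·1 = 19
A: 2·6+1·0 = 12 | 6·2+1·0 = 12
Z: 2·0+1·7 = 7 | 6·0+1·7 = 7
R: 2·7+1·0 = 14 | 6·1+1·8 = 14
T: 2·1+1·0 = 2 | 6·0+1·2 = 2
gcd(2,1,6,1) = 1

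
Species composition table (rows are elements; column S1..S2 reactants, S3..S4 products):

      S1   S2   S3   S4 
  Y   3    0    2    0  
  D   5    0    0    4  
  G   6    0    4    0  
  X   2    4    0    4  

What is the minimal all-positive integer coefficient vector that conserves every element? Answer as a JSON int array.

Coefficients: [4, 3, 6, 5]

Y: 4·3+3·0 = 12 | 6·2+5·0 = 12
D: 4·5+3·0 = 20 | 6·0+5·4 = 20
G: 4·6+3·0 = 24 | 6·4+5·0 = 24
X: 4·2+3·4 = 20 | 6·0+5·4 = 20
gcd(4,3,6,5) = 1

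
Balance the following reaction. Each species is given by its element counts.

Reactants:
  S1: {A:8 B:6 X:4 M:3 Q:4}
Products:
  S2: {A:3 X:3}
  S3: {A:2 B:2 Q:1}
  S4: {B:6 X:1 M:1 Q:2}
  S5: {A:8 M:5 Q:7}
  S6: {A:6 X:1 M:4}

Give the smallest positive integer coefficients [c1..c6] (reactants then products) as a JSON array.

Coefficients: [4, 4, 3, 3, 1, 1]

A: 4·8 = 32 | 4·3+3·2+3·0+1·8+1·6 = 32
B: 4·6 = 24 | 4·0+3·2+3·6+1·0+1·0 = 24
X: 4·4 = 16 | 4·3+3·0+3·1+1·0+1·1 = 16
M: 4·3 = 12 | 4·0+3·0+3·1+1·5+1·4 = 12
Q: 4·4 = 16 | 4·0+3·1+3·2+1·7+1·0 = 16
gcd(4,4,3,3,1,1) = 1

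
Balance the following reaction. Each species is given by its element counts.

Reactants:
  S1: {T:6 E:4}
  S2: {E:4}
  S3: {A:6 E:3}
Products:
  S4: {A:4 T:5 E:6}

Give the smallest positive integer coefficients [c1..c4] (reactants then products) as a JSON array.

A: 5·0+1·0+4·6 = 24 | 6·4 = 24
T: 5·6+1·0+4·0 = 30 | 6·5 = 30
E: 5·4+1·4+4·3 = 36 | 6·6 = 36
gcd(5,1,4,6) = 1

Coefficients: [5, 1, 4, 6]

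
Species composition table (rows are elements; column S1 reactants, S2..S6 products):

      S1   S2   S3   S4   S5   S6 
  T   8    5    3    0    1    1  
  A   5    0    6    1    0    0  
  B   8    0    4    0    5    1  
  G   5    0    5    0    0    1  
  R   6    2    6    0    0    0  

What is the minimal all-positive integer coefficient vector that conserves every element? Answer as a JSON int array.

Coefficients: [4, 3, 3, 2, 3, 5]

T: 4·8 = 32 | 3·5+3·3+2·0+3·1+5·1 = 32
A: 4·5 = 20 | 3·0+3·6+2·1+3·0+5·0 = 20
B: 4·8 = 32 | 3·0+3·4+2·0+3·5+5·1 = 32
G: 4·5 = 20 | 3·0+3·5+2·0+3·0+5·1 = 20
R: 4·6 = 24 | 3·2+3·6+2·0+3·0+5·0 = 24
gcd(4,3,3,2,3,5) = 1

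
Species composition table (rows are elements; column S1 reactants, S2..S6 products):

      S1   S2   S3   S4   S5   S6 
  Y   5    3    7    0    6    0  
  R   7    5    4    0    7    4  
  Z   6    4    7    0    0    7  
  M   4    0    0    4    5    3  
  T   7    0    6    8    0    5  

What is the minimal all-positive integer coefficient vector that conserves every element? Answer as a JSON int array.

Coefficients: [5, 4, 1, 3, 1, 1]

Y: 5·5 = 25 | 4·3+1·7+3·0+1·6+1·0 = 25
R: 5·7 = 35 | 4·5+1·4+3·0+1·7+1·4 = 35
Z: 5·6 = 30 | 4·4+1·7+3·0+1·0+1·7 = 30
M: 5·4 = 20 | 4·0+1·0+3·4+1·5+1·3 = 20
T: 5·7 = 35 | 4·0+1·6+3·8+1·0+1·5 = 35
gcd(5,4,1,3,1,1) = 1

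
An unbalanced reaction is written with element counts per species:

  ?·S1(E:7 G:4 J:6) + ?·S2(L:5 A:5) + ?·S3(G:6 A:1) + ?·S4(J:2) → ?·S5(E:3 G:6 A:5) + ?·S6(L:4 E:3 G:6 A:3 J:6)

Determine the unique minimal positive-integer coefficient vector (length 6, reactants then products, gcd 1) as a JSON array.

L: 3·0+4·5+5·0+6·0 = 20 | 2·0+5·4 = 20
E: 3·7+4·0+5·0+6·0 = 21 | 2·3+5·3 = 21
G: 3·4+4·0+5·6+6·0 = 42 | 2·6+5·6 = 42
A: 3·0+4·5+5·1+6·0 = 25 | 2·5+5·3 = 25
J: 3·6+4·0+5·0+6·2 = 30 | 2·0+5·6 = 30
gcd(3,4,5,6,2,5) = 1

Coefficients: [3, 4, 5, 6, 2, 5]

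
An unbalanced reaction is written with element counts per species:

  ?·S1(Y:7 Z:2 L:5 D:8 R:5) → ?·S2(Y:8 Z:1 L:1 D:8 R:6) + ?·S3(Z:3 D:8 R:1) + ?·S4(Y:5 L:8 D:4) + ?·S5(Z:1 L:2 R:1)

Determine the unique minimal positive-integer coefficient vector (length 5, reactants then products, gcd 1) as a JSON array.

Y: 6·7 = 42 | 4·8+1·0+2·5+5·0 = 42
Z: 6·2 = 12 | 4·1+1·3+2·0+5·1 = 12
L: 6·5 = 30 | 4·1+1·0+2·8+5·2 = 30
D: 6·8 = 48 | 4·8+1·8+2·4+5·0 = 48
R: 6·5 = 30 | 4·6+1·1+2·0+5·1 = 30
gcd(6,4,1,2,5) = 1

Coefficients: [6, 4, 1, 2, 5]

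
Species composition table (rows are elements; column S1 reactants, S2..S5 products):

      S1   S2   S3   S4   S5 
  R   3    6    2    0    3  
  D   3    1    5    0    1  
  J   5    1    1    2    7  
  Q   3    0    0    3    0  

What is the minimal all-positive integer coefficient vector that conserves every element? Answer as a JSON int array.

R: 6·3 = 18 | 1·6+3·2+6·0+2·3 = 18
D: 6·3 = 18 | 1·1+3·5+6·0+2·1 = 18
J: 6·5 = 30 | 1·1+3·1+6·2+2·7 = 30
Q: 6·3 = 18 | 1·0+3·0+6·3+2·0 = 18
gcd(6,1,3,6,2) = 1

Coefficients: [6, 1, 3, 6, 2]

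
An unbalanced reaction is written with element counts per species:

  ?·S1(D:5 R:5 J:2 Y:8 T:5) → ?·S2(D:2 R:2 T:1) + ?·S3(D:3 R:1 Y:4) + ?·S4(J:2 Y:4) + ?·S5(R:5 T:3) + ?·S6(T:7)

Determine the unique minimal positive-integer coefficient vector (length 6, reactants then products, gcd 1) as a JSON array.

Coefficients: [5, 5, 5, 5, 2, 2]

D: 5·5 = 25 | 5·2+5·3+5·0+2·0+2·0 = 25
R: 5·5 = 25 | 5·2+5·1+5·0+2·5+2·0 = 25
J: 5·2 = 10 | 5·0+5·0+5·2+2·0+2·0 = 10
Y: 5·8 = 40 | 5·0+5·4+5·4+2·0+2·0 = 40
T: 5·5 = 25 | 5·1+5·0+5·0+2·3+2·7 = 25
gcd(5,5,5,5,2,2) = 1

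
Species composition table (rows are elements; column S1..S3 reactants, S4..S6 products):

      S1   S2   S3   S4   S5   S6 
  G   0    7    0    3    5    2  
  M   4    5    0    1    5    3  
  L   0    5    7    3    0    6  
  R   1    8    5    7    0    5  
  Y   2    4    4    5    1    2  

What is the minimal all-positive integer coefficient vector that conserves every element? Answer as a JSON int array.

Coefficients: [2, 6, 3, 5, 3, 6]

G: 2·0+6·7+3·0 = 42 | 5·3+3·5+6·2 = 42
M: 2·4+6·5+3·0 = 38 | 5·1+3·5+6·3 = 38
L: 2·0+6·5+3·7 = 51 | 5·3+3·0+6·6 = 51
R: 2·1+6·8+3·5 = 65 | 5·7+3·0+6·5 = 65
Y: 2·2+6·4+3·4 = 40 | 5·5+3·1+6·2 = 40
gcd(2,6,3,5,3,6) = 1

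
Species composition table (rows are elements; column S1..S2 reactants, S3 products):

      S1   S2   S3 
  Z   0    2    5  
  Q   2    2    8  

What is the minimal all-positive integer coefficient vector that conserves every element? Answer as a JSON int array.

Coefficients: [3, 5, 2]

Z: 3·0+5·2 = 10 | 2·5 = 10
Q: 3·2+5·2 = 16 | 2·8 = 16
gcd(3,5,2) = 1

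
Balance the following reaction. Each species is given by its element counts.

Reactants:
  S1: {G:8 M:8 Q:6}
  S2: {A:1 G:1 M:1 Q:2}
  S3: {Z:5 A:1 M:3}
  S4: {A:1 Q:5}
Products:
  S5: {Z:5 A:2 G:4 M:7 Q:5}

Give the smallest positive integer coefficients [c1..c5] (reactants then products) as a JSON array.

Coefficients: [2, 4, 5, 1, 5]

Z: 2·0+4·0+5·5+1·0 = 25 | 5·5 = 25
A: 2·0+4·1+5·1+1·1 = 10 | 5·2 = 10
G: 2·8+4·1+5·0+1·0 = 20 | 5·4 = 20
M: 2·8+4·1+5·3+1·0 = 35 | 5·7 = 35
Q: 2·6+4·2+5·0+1·5 = 25 | 5·5 = 25
gcd(2,4,5,1,5) = 1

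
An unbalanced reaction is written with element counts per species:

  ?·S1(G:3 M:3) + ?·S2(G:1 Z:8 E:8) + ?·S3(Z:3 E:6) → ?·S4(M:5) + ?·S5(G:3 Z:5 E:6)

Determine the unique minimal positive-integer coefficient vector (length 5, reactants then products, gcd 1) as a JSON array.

Coefficients: [5, 3, 2, 3, 6]

G: 5·3+3·1+2·0 = 18 | 3·0+6·3 = 18
Z: 5·0+3·8+2·3 = 30 | 3·0+6·5 = 30
E: 5·0+3·8+2·6 = 36 | 3·0+6·6 = 36
M: 5·3+3·0+2·0 = 15 | 3·5+6·0 = 15
gcd(5,3,2,3,6) = 1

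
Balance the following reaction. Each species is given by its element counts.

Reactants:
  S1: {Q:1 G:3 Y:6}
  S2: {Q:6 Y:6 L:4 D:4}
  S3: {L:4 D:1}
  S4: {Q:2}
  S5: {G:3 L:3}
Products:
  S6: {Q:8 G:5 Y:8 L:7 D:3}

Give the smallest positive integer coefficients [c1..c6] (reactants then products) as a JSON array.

Q: 2·1+2·6+1·0+5·2+3·0 = 24 | 3·8 = 24
G: 2·3+2·0+1·0+5·0+3·3 = 15 | 3·5 = 15
Y: 2·6+2·6+1·0+5·0+3·0 = 24 | 3·8 = 24
L: 2·0+2·4+1·4+5·0+3·3 = 21 | 3·7 = 21
D: 2·0+2·4+1·1+5·0+3·0 = 9 | 3·3 = 9
gcd(2,2,1,5,3,3) = 1

Coefficients: [2, 2, 1, 5, 3, 3]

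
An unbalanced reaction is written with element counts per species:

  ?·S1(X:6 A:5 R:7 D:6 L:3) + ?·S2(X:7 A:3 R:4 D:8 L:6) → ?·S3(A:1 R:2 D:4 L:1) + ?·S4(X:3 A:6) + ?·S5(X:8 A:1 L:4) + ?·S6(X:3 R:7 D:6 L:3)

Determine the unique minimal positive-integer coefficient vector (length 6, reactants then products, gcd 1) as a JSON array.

X: 6·6+3·7 = 57 | 6·0+5·3+3·8+6·3 = 57
A: 6·5+3·3 = 39 | 6·1+5·6+3·1+6·0 = 39
R: 6·7+3·4 = 54 | 6·2+5·0+3·0+6·7 = 54
D: 6·6+3·8 = 60 | 6·4+5·0+3·0+6·6 = 60
L: 6·3+3·6 = 36 | 6·1+5·0+3·4+6·3 = 36
gcd(6,3,6,5,3,6) = 1

Coefficients: [6, 3, 6, 5, 3, 6]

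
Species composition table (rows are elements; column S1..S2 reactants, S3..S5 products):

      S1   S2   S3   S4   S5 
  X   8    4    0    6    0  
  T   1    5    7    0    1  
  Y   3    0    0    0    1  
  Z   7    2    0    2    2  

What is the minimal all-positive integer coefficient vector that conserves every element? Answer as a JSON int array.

Coefficients: [2, 5, 3, 6, 6]

X: 2·8+5·4 = 36 | 3·0+6·6+6·0 = 36
T: 2·1+5·5 = 27 | 3·7+6·0+6·1 = 27
Y: 2·3+5·0 = 6 | 3·0+6·0+6·1 = 6
Z: 2·7+5·2 = 24 | 3·0+6·2+6·2 = 24
gcd(2,5,3,6,6) = 1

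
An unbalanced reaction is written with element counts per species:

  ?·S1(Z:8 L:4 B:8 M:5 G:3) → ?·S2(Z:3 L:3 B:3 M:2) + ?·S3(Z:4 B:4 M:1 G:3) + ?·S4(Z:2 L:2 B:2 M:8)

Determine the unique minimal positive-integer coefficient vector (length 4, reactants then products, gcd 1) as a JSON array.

Z: 5·8 = 40 | 6·3+5·4+1·2 = 40
L: 5·4 = 20 | 6·3+5·0+1·2 = 20
B: 5·8 = 40 | 6·3+5·4+1·2 = 40
M: 5·5 = 25 | 6·2+5·1+1·8 = 25
G: 5·3 = 15 | 6·0+5·3+1·0 = 15
gcd(5,6,5,1) = 1

Coefficients: [5, 6, 5, 1]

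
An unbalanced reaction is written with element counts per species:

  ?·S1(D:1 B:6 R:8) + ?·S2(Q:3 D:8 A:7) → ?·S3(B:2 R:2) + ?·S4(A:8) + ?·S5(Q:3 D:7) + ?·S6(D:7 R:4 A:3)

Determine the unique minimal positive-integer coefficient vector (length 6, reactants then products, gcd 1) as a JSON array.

Coefficients: [2, 5, 6, 4, 5, 1]

Q: 2·0+5·3 = 15 | 6·0+4·0+5·3+1·0 = 15
D: 2·1+5·8 = 42 | 6·0+4·0+5·7+1·7 = 42
B: 2·6+5·0 = 12 | 6·2+4·0+5·0+1·0 = 12
R: 2·8+5·0 = 16 | 6·2+4·0+5·0+1·4 = 16
A: 2·0+5·7 = 35 | 6·0+4·8+5·0+1·3 = 35
gcd(2,5,6,4,5,1) = 1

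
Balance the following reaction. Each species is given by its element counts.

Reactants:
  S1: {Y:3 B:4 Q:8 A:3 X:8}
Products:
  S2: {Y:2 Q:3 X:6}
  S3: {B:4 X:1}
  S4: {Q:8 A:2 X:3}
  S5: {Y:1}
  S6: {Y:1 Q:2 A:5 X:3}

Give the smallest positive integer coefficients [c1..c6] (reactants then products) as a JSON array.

Y: 3·3 = 9 | 2·2+3·0+2·0+4·1+1·1 = 9
B: 3·4 = 12 | 2·0+3·4+2·0+4·0+1·0 = 12
Q: 3·8 = 24 | 2·3+3·0+2·8+4·0+1·2 = 24
A: 3·3 = 9 | 2·0+3·0+2·2+4·0+1·5 = 9
X: 3·8 = 24 | 2·6+3·1+2·3+4·0+1·3 = 24
gcd(3,2,3,2,4,1) = 1

Coefficients: [3, 2, 3, 2, 4, 1]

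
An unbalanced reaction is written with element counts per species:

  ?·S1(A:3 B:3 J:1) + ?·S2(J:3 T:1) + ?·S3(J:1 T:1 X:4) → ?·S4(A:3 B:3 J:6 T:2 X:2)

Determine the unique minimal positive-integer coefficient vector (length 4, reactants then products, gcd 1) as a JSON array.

A: 2·3+3·0+1·0 = 6 | 2·3 = 6
B: 2·3+3·0+1·0 = 6 | 2·3 = 6
J: 2·1+3·3+1·1 = 12 | 2·6 = 12
T: 2·0+3·1+1·1 = 4 | 2·2 = 4
X: 2·0+3·0+1·4 = 4 | 2·2 = 4
gcd(2,3,1,2) = 1

Coefficients: [2, 3, 1, 2]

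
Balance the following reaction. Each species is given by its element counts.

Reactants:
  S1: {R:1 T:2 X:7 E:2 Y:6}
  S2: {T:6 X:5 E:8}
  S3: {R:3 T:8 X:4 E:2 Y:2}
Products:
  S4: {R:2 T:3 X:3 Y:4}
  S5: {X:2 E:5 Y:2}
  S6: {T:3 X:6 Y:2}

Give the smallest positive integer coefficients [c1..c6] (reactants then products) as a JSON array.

R: 5·1+1·0+1·3 = 8 | 4·2+4·0+4·0 = 8
T: 5·2+1·6+1·8 = 24 | 4·3+4·0+4·3 = 24
X: 5·7+1·5+1·4 = 44 | 4·3+4·2+4·6 = 44
E: 5·2+1·8+1·2 = 20 | 4·0+4·5+4·0 = 20
Y: 5·6+1·0+1·2 = 32 | 4·4+4·2+4·2 = 32
gcd(5,1,1,4,4,4) = 1

Coefficients: [5, 1, 1, 4, 4, 4]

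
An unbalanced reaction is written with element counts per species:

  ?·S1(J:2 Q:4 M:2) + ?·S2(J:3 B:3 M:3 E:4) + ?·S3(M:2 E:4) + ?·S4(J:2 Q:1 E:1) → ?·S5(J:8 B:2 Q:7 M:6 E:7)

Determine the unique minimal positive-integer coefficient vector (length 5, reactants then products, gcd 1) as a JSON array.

Coefficients: [4, 2, 2, 5, 3]

J: 4·2+2·3+2·0+5·2 = 24 | 3·8 = 24
B: 4·0+2·3+2·0+5·0 = 6 | 3·2 = 6
Q: 4·4+2·0+2·0+5·1 = 21 | 3·7 = 21
M: 4·2+2·3+2·2+5·0 = 18 | 3·6 = 18
E: 4·0+2·4+2·4+5·1 = 21 | 3·7 = 21
gcd(4,2,2,5,3) = 1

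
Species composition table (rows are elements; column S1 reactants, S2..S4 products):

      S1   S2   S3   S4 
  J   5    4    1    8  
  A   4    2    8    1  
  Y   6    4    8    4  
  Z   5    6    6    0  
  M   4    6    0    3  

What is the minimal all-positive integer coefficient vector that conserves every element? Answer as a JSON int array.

Coefficients: [6, 3, 2, 2]

J: 6·5 = 30 | 3·4+2·1+2·8 = 30
A: 6·4 = 24 | 3·2+2·8+2·1 = 24
Y: 6·6 = 36 | 3·4+2·8+2·4 = 36
Z: 6·5 = 30 | 3·6+2·6+2·0 = 30
M: 6·4 = 24 | 3·6+2·0+2·3 = 24
gcd(6,3,2,2) = 1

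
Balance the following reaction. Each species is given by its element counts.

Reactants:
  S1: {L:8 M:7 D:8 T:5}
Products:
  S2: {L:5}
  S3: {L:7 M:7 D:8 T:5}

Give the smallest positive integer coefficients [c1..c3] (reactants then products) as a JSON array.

Coefficients: [5, 1, 5]

L: 5·8 = 40 | 1·5+5·7 = 40
M: 5·7 = 35 | 1·0+5·7 = 35
D: 5·8 = 40 | 1·0+5·8 = 40
T: 5·5 = 25 | 1·0+5·5 = 25
gcd(5,1,5) = 1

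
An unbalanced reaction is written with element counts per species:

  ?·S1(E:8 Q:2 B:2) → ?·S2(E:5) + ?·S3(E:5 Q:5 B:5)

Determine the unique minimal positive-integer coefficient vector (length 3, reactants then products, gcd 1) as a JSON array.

E: 5·8 = 40 | 6·5+2·5 = 40
Q: 5·2 = 10 | 6·0+2·5 = 10
B: 5·2 = 10 | 6·0+2·5 = 10
gcd(5,6,2) = 1

Coefficients: [5, 6, 2]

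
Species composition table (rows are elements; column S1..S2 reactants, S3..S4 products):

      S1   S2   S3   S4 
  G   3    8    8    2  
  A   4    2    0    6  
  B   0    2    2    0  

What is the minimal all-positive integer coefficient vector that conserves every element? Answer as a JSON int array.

G: 2·3+5·8 = 46 | 5·8+3·2 = 46
A: 2·4+5·2 = 18 | 5·0+3·6 = 18
B: 2·0+5·2 = 10 | 5·2+3·0 = 10
gcd(2,5,5,3) = 1

Coefficients: [2, 5, 5, 3]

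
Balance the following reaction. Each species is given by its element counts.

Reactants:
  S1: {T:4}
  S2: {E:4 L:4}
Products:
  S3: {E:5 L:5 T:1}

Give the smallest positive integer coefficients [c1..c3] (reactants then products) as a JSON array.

E: 1·0+5·4 = 20 | 4·5 = 20
L: 1·0+5·4 = 20 | 4·5 = 20
T: 1·4+5·0 = 4 | 4·1 = 4
gcd(1,5,4) = 1

Coefficients: [1, 5, 4]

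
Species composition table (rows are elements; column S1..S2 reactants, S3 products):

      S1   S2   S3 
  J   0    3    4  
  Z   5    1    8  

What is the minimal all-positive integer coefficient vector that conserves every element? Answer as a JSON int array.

J: 4·0+4·3 = 12 | 3·4 = 12
Z: 4·5+4·1 = 24 | 3·8 = 24
gcd(4,4,3) = 1

Coefficients: [4, 4, 3]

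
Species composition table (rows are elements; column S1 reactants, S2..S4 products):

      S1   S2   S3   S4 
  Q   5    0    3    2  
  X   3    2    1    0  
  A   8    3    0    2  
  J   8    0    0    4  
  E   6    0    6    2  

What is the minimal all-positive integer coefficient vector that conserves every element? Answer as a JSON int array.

Q: 3·5 = 15 | 4·0+1·3+6·2 = 15
X: 3·3 = 9 | 4·2+1·1+6·0 = 9
A: 3·8 = 24 | 4·3+1·0+6·2 = 24
J: 3·8 = 24 | 4·0+1·0+6·4 = 24
E: 3·6 = 18 | 4·0+1·6+6·2 = 18
gcd(3,4,1,6) = 1

Coefficients: [3, 4, 1, 6]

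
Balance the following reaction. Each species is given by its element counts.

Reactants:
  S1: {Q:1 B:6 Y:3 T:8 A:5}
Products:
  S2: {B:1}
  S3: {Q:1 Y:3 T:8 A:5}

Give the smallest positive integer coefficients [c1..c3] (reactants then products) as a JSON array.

Q: 1·1 = 1 | 6·0+1·1 = 1
B: 1·6 = 6 | 6·1+1·0 = 6
Y: 1·3 = 3 | 6·0+1·3 = 3
T: 1·8 = 8 | 6·0+1·8 = 8
A: 1·5 = 5 | 6·0+1·5 = 5
gcd(1,6,1) = 1

Coefficients: [1, 6, 1]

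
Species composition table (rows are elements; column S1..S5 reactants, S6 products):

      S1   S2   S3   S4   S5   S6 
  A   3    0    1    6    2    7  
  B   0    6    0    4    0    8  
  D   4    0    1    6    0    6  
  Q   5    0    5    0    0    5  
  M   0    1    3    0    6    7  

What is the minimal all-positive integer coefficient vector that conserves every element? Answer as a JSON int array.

A: 4·3+6·0+2·1+3·6+5·2 = 42 | 6·7 = 42
B: 4·0+6·6+2·0+3·4+5·0 = 48 | 6·8 = 48
D: 4·4+6·0+2·1+3·6+5·0 = 36 | 6·6 = 36
Q: 4·5+6·0+2·5+3·0+5·0 = 30 | 6·5 = 30
M: 4·0+6·1+2·3+3·0+5·6 = 42 | 6·7 = 42
gcd(4,6,2,3,5,6) = 1

Coefficients: [4, 6, 2, 3, 5, 6]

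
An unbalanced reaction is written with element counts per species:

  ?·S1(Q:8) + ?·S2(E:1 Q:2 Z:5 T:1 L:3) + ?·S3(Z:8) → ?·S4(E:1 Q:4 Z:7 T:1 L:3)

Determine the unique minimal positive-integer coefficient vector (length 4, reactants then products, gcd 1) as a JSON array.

E: 1·0+4·1+1·0 = 4 | 4·1 = 4
Q: 1·8+4·2+1·0 = 16 | 4·4 = 16
Z: 1·0+4·5+1·8 = 28 | 4·7 = 28
T: 1·0+4·1+1·0 = 4 | 4·1 = 4
L: 1·0+4·3+1·0 = 12 | 4·3 = 12
gcd(1,4,1,4) = 1

Coefficients: [1, 4, 1, 4]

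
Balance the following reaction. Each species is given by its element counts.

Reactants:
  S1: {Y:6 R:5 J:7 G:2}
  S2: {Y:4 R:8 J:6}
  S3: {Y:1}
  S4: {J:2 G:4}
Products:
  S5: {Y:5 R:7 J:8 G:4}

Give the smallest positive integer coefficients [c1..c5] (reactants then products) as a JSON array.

Y: 2·6+4·4+2·1+5·0 = 30 | 6·5 = 30
R: 2·5+4·8+2·0+5·0 = 42 | 6·7 = 42
J: 2·7+4·6+2·0+5·2 = 48 | 6·8 = 48
G: 2·2+4·0+2·0+5·4 = 24 | 6·4 = 24
gcd(2,4,2,5,6) = 1

Coefficients: [2, 4, 2, 5, 6]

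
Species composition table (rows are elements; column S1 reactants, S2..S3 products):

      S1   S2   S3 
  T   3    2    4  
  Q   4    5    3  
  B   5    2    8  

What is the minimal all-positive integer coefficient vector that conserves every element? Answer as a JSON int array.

T: 2·3 = 6 | 1·2+1·4 = 6
Q: 2·4 = 8 | 1·5+1·3 = 8
B: 2·5 = 10 | 1·2+1·8 = 10
gcd(2,1,1) = 1

Coefficients: [2, 1, 1]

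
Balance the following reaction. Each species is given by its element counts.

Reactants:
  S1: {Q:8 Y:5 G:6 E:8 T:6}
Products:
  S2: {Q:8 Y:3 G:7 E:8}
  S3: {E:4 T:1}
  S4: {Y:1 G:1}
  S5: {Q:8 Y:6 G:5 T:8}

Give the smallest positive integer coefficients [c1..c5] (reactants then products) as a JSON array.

Coefficients: [5, 2, 6, 1, 3]

Q: 5·8 = 40 | 2·8+6·0+1·0+3·8 = 40
Y: 5·5 = 25 | 2·3+6·0+1·1+3·6 = 25
G: 5·6 = 30 | 2·7+6·0+1·1+3·5 = 30
E: 5·8 = 40 | 2·8+6·4+1·0+3·0 = 40
T: 5·6 = 30 | 2·0+6·1+1·0+3·8 = 30
gcd(5,2,6,1,3) = 1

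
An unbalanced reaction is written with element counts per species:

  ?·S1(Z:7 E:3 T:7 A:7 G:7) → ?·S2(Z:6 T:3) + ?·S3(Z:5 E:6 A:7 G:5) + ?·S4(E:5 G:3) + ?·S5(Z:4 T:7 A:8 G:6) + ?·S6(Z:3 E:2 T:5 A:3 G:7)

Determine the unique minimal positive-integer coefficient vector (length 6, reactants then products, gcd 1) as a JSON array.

Coefficients: [6, 3, 1, 2, 4, 1]

Z: 6·7 = 42 | 3·6+1·5+2·0+4·4+1·3 = 42
E: 6·3 = 18 | 3·0+1·6+2·5+4·0+1·2 = 18
T: 6·7 = 42 | 3·3+1·0+2·0+4·7+1·5 = 42
A: 6·7 = 42 | 3·0+1·7+2·0+4·8+1·3 = 42
G: 6·7 = 42 | 3·0+1·5+2·3+4·6+1·7 = 42
gcd(6,3,1,2,4,1) = 1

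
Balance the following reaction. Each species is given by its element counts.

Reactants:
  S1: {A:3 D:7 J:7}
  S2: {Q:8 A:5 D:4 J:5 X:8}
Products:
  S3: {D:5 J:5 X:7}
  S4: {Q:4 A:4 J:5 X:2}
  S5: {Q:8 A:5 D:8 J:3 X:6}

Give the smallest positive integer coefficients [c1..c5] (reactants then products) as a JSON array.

Coefficients: [2, 5, 2, 4, 3]

Q: 2·0+5·8 = 40 | 2·0+4·4+3·8 = 40
A: 2·3+5·5 = 31 | 2·0+4·4+3·5 = 31
D: 2·7+5·4 = 34 | 2·5+4·0+3·8 = 34
J: 2·7+5·5 = 39 | 2·5+4·5+3·3 = 39
X: 2·0+5·8 = 40 | 2·7+4·2+3·6 = 40
gcd(2,5,2,4,3) = 1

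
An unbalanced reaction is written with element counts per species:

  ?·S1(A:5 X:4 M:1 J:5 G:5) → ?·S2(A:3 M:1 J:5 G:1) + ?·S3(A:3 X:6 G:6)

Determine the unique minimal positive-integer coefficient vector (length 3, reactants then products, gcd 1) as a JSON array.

A: 3·5 = 15 | 3·3+2·3 = 15
X: 3·4 = 12 | 3·0+2·6 = 12
M: 3·1 = 3 | 3·1+2·0 = 3
J: 3·5 = 15 | 3·5+2·0 = 15
G: 3·5 = 15 | 3·1+2·6 = 15
gcd(3,3,2) = 1

Coefficients: [3, 3, 2]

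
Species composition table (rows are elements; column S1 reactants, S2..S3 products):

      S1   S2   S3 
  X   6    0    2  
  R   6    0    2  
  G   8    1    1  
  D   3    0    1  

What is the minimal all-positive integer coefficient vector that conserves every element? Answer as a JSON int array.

Coefficients: [1, 5, 3]

X: 1·6 = 6 | 5·0+3·2 = 6
R: 1·6 = 6 | 5·0+3·2 = 6
G: 1·8 = 8 | 5·1+3·1 = 8
D: 1·3 = 3 | 5·0+3·1 = 3
gcd(1,5,3) = 1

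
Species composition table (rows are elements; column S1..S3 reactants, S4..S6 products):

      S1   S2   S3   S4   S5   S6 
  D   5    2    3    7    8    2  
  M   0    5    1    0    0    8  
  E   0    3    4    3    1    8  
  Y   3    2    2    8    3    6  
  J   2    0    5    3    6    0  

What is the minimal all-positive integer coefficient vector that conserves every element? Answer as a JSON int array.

D: 6·5+1·2+3·3 = 41 | 1·7+4·8+1·2 = 41
M: 6·0+1·5+3·1 = 8 | 1·0+4·0+1·8 = 8
E: 6·0+1·3+3·4 = 15 | 1·3+4·1+1·8 = 15
Y: 6·3+1·2+3·2 = 26 | 1·8+4·3+1·6 = 26
J: 6·2+1·0+3·5 = 27 | 1·3+4·6+1·0 = 27
gcd(6,1,3,1,4,1) = 1

Coefficients: [6, 1, 3, 1, 4, 1]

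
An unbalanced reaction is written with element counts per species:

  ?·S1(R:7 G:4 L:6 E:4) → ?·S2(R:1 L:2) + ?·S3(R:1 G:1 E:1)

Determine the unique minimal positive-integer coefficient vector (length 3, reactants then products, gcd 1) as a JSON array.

Coefficients: [1, 3, 4]

R: 1·7 = 7 | 3·1+4·1 = 7
G: 1·4 = 4 | 3·0+4·1 = 4
L: 1·6 = 6 | 3·2+4·0 = 6
E: 1·4 = 4 | 3·0+4·1 = 4
gcd(1,3,4) = 1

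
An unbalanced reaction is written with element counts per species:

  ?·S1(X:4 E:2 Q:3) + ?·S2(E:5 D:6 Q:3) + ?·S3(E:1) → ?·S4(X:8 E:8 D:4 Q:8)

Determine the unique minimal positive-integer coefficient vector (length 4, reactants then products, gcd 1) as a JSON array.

X: 6·4+2·0+2·0 = 24 | 3·8 = 24
E: 6·2+2·5+2·1 = 24 | 3·8 = 24
D: 6·0+2·6+2·0 = 12 | 3·4 = 12
Q: 6·3+2·3+2·0 = 24 | 3·8 = 24
gcd(6,2,2,3) = 1

Coefficients: [6, 2, 2, 3]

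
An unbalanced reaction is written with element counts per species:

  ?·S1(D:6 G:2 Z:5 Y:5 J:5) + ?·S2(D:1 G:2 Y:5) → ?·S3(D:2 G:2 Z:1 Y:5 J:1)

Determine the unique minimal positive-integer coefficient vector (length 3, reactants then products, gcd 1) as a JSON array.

D: 1·6+4·1 = 10 | 5·2 = 10
G: 1·2+4·2 = 10 | 5·2 = 10
Z: 1·5+4·0 = 5 | 5·1 = 5
Y: 1·5+4·5 = 25 | 5·5 = 25
J: 1·5+4·0 = 5 | 5·1 = 5
gcd(1,4,5) = 1

Coefficients: [1, 4, 5]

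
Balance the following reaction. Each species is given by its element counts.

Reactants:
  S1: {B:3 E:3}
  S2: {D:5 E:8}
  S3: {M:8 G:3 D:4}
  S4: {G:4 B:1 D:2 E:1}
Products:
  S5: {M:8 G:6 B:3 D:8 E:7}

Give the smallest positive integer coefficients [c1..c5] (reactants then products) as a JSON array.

Coefficients: [3, 2, 4, 3, 4]

M: 3·0+2·0+4·8+3·0 = 32 | 4·8 = 32
G: 3·0+2·0+4·3+3·4 = 24 | 4·6 = 24
B: 3·3+2·0+4·0+3·1 = 12 | 4·3 = 12
D: 3·0+2·5+4·4+3·2 = 32 | 4·8 = 32
E: 3·3+2·8+4·0+3·1 = 28 | 4·7 = 28
gcd(3,2,4,3,4) = 1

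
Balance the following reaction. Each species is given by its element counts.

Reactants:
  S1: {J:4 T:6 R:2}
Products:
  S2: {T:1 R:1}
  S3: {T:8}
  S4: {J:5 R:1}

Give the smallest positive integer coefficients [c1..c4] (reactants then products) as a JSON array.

J: 5·4 = 20 | 6·0+3·0+4·5 = 20
T: 5·6 = 30 | 6·1+3·8+4·0 = 30
R: 5·2 = 10 | 6·1+3·0+4·1 = 10
gcd(5,6,3,4) = 1

Coefficients: [5, 6, 3, 4]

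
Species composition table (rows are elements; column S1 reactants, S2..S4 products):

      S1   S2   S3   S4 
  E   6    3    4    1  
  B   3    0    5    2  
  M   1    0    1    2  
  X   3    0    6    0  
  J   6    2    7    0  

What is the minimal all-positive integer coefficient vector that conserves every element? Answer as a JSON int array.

E: 4·6 = 24 | 5·3+2·4+1·1 = 24
B: 4·3 = 12 | 5·0+2·5+1·2 = 12
M: 4·1 = 4 | 5·0+2·1+1·2 = 4
X: 4·3 = 12 | 5·0+2·6+1·0 = 12
J: 4·6 = 24 | 5·2+2·7+1·0 = 24
gcd(4,5,2,1) = 1

Coefficients: [4, 5, 2, 1]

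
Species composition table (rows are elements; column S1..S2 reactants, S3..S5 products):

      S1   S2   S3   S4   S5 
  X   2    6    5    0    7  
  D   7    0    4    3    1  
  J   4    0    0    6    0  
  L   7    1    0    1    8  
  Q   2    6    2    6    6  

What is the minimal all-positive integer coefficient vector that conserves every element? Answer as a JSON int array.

Coefficients: [3, 5, 3, 2, 3]

X: 3·2+5·6 = 36 | 3·5+2·0+3·7 = 36
D: 3·7+5·0 = 21 | 3·4+2·3+3·1 = 21
J: 3·4+5·0 = 12 | 3·0+2·6+3·0 = 12
L: 3·7+5·1 = 26 | 3·0+2·1+3·8 = 26
Q: 3·2+5·6 = 36 | 3·2+2·6+3·6 = 36
gcd(3,5,3,2,3) = 1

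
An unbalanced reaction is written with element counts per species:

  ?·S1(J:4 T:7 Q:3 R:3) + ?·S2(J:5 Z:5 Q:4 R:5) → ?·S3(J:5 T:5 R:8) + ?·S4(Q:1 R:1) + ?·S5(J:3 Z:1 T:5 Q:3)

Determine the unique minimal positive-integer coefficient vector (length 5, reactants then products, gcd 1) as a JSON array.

Coefficients: [5, 1, 2, 4, 5]

J: 5·4+1·5 = 25 | 2·5+4·0+5·3 = 25
Z: 5·0+1·5 = 5 | 2·0+4·0+5·1 = 5
T: 5·7+1·0 = 35 | 2·5+4·0+5·5 = 35
Q: 5·3+1·4 = 19 | 2·0+4·1+5·3 = 19
R: 5·3+1·5 = 20 | 2·8+4·1+5·0 = 20
gcd(5,1,2,4,5) = 1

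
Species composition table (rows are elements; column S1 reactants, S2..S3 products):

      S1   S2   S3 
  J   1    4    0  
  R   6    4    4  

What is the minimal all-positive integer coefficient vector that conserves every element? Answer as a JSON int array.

Coefficients: [4, 1, 5]

J: 4·1 = 4 | 1·4+5·0 = 4
R: 4·6 = 24 | 1·4+5·4 = 24
gcd(4,1,5) = 1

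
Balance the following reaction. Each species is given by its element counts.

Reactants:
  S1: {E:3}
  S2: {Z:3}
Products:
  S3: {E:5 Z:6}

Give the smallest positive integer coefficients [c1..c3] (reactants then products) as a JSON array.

E: 5·3+6·0 = 15 | 3·5 = 15
Z: 5·0+6·3 = 18 | 3·6 = 18
gcd(5,6,3) = 1

Coefficients: [5, 6, 3]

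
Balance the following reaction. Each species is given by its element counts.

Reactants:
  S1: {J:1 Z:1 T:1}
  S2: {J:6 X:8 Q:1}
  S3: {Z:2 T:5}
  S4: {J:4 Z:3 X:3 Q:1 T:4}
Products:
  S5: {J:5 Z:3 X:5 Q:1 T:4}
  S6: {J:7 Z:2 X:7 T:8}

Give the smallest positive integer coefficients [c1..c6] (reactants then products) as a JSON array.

J: 5·1+3·6+3·0+1·4 = 27 | 4·5+1·7 = 27
Z: 5·1+3·0+3·2+1·3 = 14 | 4·3+1·2 = 14
X: 5·0+3·8+3·0+1·3 = 27 | 4·5+1·7 = 27
Q: 5·0+3·1+3·0+1·1 = 4 | 4·1+1·0 = 4
T: 5·1+3·0+3·5+1·4 = 24 | 4·4+1·8 = 24
gcd(5,3,3,1,4,1) = 1

Coefficients: [5, 3, 3, 1, 4, 1]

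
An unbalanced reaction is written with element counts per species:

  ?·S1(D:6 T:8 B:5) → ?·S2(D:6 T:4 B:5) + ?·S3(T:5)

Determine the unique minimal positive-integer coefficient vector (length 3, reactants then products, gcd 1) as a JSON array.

D: 5·6 = 30 | 5·6+4·0 = 30
T: 5·8 = 40 | 5·4+4·5 = 40
B: 5·5 = 25 | 5·5+4·0 = 25
gcd(5,5,4) = 1

Coefficients: [5, 5, 4]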